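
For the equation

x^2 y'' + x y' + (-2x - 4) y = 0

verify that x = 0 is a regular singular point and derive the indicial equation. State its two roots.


Divide by x^2 to reach normal form y'' + P_1(x) y' + P_2(x) y = 0 with P_1(x) = 1/x and P_2(x) = -2/x - 4/x^2.
x = 0 is a singular point because the y'-coefficient 1/x has a pole at x = 0 and the y-coefficient -2/x - 4/x^2 has a pole at x = 0.
It is a regular singular point because x P_1(x) = p(x) = 1 and x^2 P_2(x) = q(x) = -2x - 4 are polynomials, hence analytic at x = 0.
p(0) = 1,  q(0) = -4.
Indicial equation: r(r-1) + p(0) r + q(0) = 0, i.e. r^2 + (p(0) - 1) r + q(0) = 0, i.e. r^2 - 4 = 0.
Discriminant: (0)^2 - 4(-4) = 16, so r = (0 ± 4)/2.
Solving: r_1 = 2, r_2 = -2.

indicial: r^2 - 4 = 0; roots r_1 = 2, r_2 = -2


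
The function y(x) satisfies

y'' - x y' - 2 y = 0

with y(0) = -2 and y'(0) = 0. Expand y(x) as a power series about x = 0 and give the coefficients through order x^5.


Ansatz: y(x) = sum_{n>=0} a_n x^n, so y'(x) = sum_{n>=1} n a_n x^(n-1) and y''(x) = sum_{n>=2} n(n-1) a_n x^(n-2).
Substitute into P(x) y'' + Q(x) y' + R(x) y = 0 with P(x) = 1, Q(x) = -x, R(x) = -2, and match powers of x.
Initial conditions: a_0 = -2, a_1 = 0.
Setting the coefficient of each power of x to zero and solving order by order (substituting the coefficients already found):
  x^0: 2 a_2 - 2 a_0 = 0  ->  2 a_2 = 2 a_0 = -4  ->  a_2 = -2
  x^1: 6 a_3 - 3 a_1 = 0  ->  6 a_3 = 3 a_1 = 0  ->  a_3 = 0
  x^2: 12 a_4 - 4 a_2 = 0  ->  12 a_4 = 4 a_2 = -8  ->  a_4 = -2/3
  x^3: 20 a_5 - 5 a_3 = 0  ->  20 a_5 = 5 a_3 = 0  ->  a_5 = 0
Truncated series: y(x) = -2 - 2 x^2 - (2/3) x^4 + O(x^6).

a_0 = -2; a_1 = 0; a_2 = -2; a_3 = 0; a_4 = -2/3; a_5 = 0


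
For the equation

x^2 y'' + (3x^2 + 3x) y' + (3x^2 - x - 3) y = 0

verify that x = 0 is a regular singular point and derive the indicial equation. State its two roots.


Divide by x^2 to reach normal form y'' + P_1(x) y' + P_2(x) y = 0 with P_1(x) = 3 + 3/x and P_2(x) = 3 - 1/x - 3/x^2.
x = 0 is a singular point because the y'-coefficient 3 + 3/x has a pole at x = 0 and the y-coefficient 3 - 1/x - 3/x^2 has a pole at x = 0.
It is a regular singular point because x P_1(x) = p(x) = 3x + 3 and x^2 P_2(x) = q(x) = 3x^2 - x - 3 are polynomials, hence analytic at x = 0.
p(0) = 3,  q(0) = -3.
Indicial equation: r(r-1) + p(0) r + q(0) = 0, i.e. r^2 + (p(0) - 1) r + q(0) = 0, i.e. r^2 + 2 r - 3 = 0.
Discriminant: (2)^2 - 4(-3) = 16, so r = (-2 ± 4)/2.
Solving: r_1 = 1, r_2 = -3.

indicial: r^2 + 2 r - 3 = 0; roots r_1 = 1, r_2 = -3


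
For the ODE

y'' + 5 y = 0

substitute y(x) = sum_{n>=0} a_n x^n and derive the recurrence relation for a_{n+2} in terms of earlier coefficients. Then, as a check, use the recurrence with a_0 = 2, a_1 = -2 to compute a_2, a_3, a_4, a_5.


Substitute y = sum_n a_n x^n into y'' + (const) y = 0.
y''(x) = sum_{n>=0} (n+2)(n+1) a_{n+2} x^n.
The ODE becomes sum_n [(n+2)(n+1) a_{n+2} + 5 a_n] x^n = 0.
Setting each coefficient to zero gives the recurrence:
  (n+2)(n+1) a_{n+2} + 5 a_n = 0,
  a_{n+2} = -5 / ((n+1)(n+2)) a_n.

Check with a_0 = 2, a_1 = -2 (apply the recurrence for n = 0, 1, 2, 3): a_0 = 2, a_1 = -2, a_2 = -5, a_3 = 5/3, a_4 = 25/12, a_5 = -5/12.

a_{n+2} = -5/((n+1)(n+2)) * a_n; check: a_0 = 2, a_1 = -2, a_2 = -5, a_3 = 5/3, a_4 = 25/12, a_5 = -5/12


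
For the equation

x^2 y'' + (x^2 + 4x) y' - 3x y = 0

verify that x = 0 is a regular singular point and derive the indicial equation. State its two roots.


Divide by x^2 to reach normal form y'' + P_1(x) y' + P_2(x) y = 0 with P_1(x) = 1 + 4/x and P_2(x) = -3/x.
x = 0 is a singular point because the y'-coefficient 1 + 4/x has a pole at x = 0 and the y-coefficient -3/x has a pole at x = 0.
It is a regular singular point because x P_1(x) = p(x) = x + 4 and x^2 P_2(x) = q(x) = -3x are polynomials, hence analytic at x = 0.
p(0) = 4,  q(0) = 0.
Indicial equation: r(r-1) + p(0) r + q(0) = 0, i.e. r^2 + (p(0) - 1) r + q(0) = 0, i.e. r^2 + 3 r = 0.
Discriminant: (3)^2 - 4(0) = 9, so r = (-3 ± 3)/2.
Solving: r_1 = 0, r_2 = -3.

indicial: r^2 + 3 r = 0; roots r_1 = 0, r_2 = -3


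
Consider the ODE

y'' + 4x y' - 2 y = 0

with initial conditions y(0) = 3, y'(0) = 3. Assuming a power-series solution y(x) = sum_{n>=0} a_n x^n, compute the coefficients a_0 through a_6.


Ansatz: y(x) = sum_{n>=0} a_n x^n, so y'(x) = sum_{n>=1} n a_n x^(n-1) and y''(x) = sum_{n>=2} n(n-1) a_n x^(n-2).
Substitute into P(x) y'' + Q(x) y' + R(x) y = 0 with P(x) = 1, Q(x) = 4x, R(x) = -2, and match powers of x.
Initial conditions: a_0 = 3, a_1 = 3.
Setting the coefficient of each power of x to zero and solving order by order (substituting the coefficients already found):
  x^0: 2 a_2 - 2 a_0 = 0  ->  2 a_2 = 2 a_0 = 6  ->  a_2 = 3
  x^1: 6 a_3 + 2 a_1 = 0  ->  6 a_3 = -2 a_1 = -6  ->  a_3 = -1
  x^2: 12 a_4 + 6 a_2 = 0  ->  12 a_4 = -6 a_2 = -18  ->  a_4 = -3/2
  x^3: 20 a_5 + 10 a_3 = 0  ->  20 a_5 = -10 a_3 = 10  ->  a_5 = 1/2
  x^4: 30 a_6 + 14 a_4 = 0  ->  30 a_6 = -14 a_4 = 21  ->  a_6 = 7/10
Truncated series: y(x) = 3 + 3 x + 3 x^2 - x^3 - (3/2) x^4 + (1/2) x^5 + (7/10) x^6 + O(x^7).

a_0 = 3; a_1 = 3; a_2 = 3; a_3 = -1; a_4 = -3/2; a_5 = 1/2; a_6 = 7/10


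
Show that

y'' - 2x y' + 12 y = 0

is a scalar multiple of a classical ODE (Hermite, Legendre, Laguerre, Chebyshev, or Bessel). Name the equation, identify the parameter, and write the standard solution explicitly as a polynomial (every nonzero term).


The equation is already in a standard form:  y'' - 2x y' + 12 y = 0.
This matches the Hermite equation y'' - 2x y' + 2n y = 0 with 2n = 12, so n = 6; the polynomial solution is H_6(x).
With y = sum_k a_k x^k, matching x^k gives (k+2)(k+1) a_{k+2} = 2(k - n) a_k = 2(k - 6) a_k. The right side vanishes at k = 6, so the series with the parity of 6 terminates at degree 6.
Standard normalization: leading coefficient of H_n is 2^n, so a_6 = 2^6 = 64. Work downward with a_k = (k+1)(k+2) a_{k+2} / (2(k - n)):
  a_4 = (5)(6)(64) / (2(4 - 6)) = 1920/(-4) = -480
  a_2 = (3)(4)(-480) / (2(2 - 6)) = -5760/(-8) = 720
  a_0 = (1)(2)(720) / (2(0 - 6)) = 1440/(-12) = -120
Hence H_6(x) = 64 x^6 - 480 x^4 + 720 x^2 - 120.

H_6(x); series = 64 x^6 - 480 x^4 + 720 x^2 - 120


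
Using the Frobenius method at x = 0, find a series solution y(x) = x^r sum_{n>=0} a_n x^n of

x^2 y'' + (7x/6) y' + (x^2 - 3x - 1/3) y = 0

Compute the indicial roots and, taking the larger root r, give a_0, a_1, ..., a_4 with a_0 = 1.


Write in Frobenius form y'' + (p(x)/x) y' + (q(x)/x^2) y = 0:
  p(x) = 7/6,  q(x) = x^2 - 3x - 1/3.
Indicial equation: r(r-1) + (7/6) r + (-1/3) = 0 -> roots r_1 = 1/2, r_2 = -2/3.
Take r = r_1 = 1/2. Let y(x) = x^r sum_{n>=0} a_n x^n with a_0 = 1.
Substitute y = x^r sum a_n x^n and match x^{r+n}. The recurrence is
  D(n) a_n - 3 a_{n-1} + 1 a_{n-2} = 0,  where D(n) = (r+n)(r+n-1) + (7/6)(r+n) + (-1/3).
  a_n = [3 a_{n-1} - 1 a_{n-2}] / D(n).
Since the indicial polynomial factors as (r - r_1)(r - r_2), D(n) = (r_1 + n - r_1)(r_1 + n - r_2) = n(n + 7/6).
Evaluating step by step (a_0 = 1):
  n = 1: D(1) = 1(1 + 7/6) = 13/6; numerator = 3(1) = 3; a_1 = (3)/(13/6) = 18/13
  n = 2: D(2) = 2(2 + 7/6) = 19/3; numerator = 3(18/13) - 1(1) = 41/13; a_2 = (41/13)/(19/3) = 123/247
  n = 3: D(3) = 3(3 + 7/6) = 25/2; numerator = 3(123/247) - 1(18/13) = 27/247; a_3 = (27/247)/(25/2) = 54/6175
  n = 4: D(4) = 4(4 + 7/6) = 62/3; numerator = 3(54/6175) - 1(123/247) = -2913/6175; a_4 = (-2913/6175)/(62/3) = -8739/382850

r = 1/2; a_0 = 1; a_1 = 18/13; a_2 = 123/247; a_3 = 54/6175; a_4 = -8739/382850


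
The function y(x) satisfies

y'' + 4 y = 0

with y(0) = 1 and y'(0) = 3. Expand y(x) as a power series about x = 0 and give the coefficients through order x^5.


Ansatz: y(x) = sum_{n>=0} a_n x^n, so y'(x) = sum_{n>=1} n a_n x^(n-1) and y''(x) = sum_{n>=2} n(n-1) a_n x^(n-2).
Substitute into P(x) y'' + Q(x) y' + R(x) y = 0 with P(x) = 1, Q(x) = 0, R(x) = 4, and match powers of x.
Initial conditions: a_0 = 1, a_1 = 3.
Setting the coefficient of each power of x to zero and solving order by order (substituting the coefficients already found):
  x^0: 2 a_2 + 4 a_0 = 0  ->  2 a_2 = -4 a_0 = -4  ->  a_2 = -2
  x^1: 6 a_3 + 4 a_1 = 0  ->  6 a_3 = -4 a_1 = -12  ->  a_3 = -2
  x^2: 12 a_4 + 4 a_2 = 0  ->  12 a_4 = -4 a_2 = 8  ->  a_4 = 2/3
  x^3: 20 a_5 + 4 a_3 = 0  ->  20 a_5 = -4 a_3 = 8  ->  a_5 = 2/5
Truncated series: y(x) = 1 + 3 x - 2 x^2 - 2 x^3 + (2/3) x^4 + (2/5) x^5 + O(x^6).

a_0 = 1; a_1 = 3; a_2 = -2; a_3 = -2; a_4 = 2/3; a_5 = 2/5


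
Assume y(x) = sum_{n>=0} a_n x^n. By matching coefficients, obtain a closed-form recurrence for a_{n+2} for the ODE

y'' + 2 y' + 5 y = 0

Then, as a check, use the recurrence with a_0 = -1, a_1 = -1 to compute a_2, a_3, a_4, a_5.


Substitute y = sum_n a_n x^n.
y''(x) has coefficient (n+2)(n+1) a_{n+2} at x^n;
2 y'(x) has coefficient 2 (n+1) a_{n+1} at x^n;
5 y(x) has coefficient 5 a_n at x^n.
Matching x^n: (n+2)(n+1) a_{n+2} + 2 (n+1) a_{n+1} + 5 a_n = 0.
Thus a_{n+2} = [-2 (n+1) a_{n+1} - 5 a_n] / ((n+1)(n+2)).

Check with a_0 = -1, a_1 = -1 (apply the recurrence for n = 0, 1, 2, 3): a_0 = -1, a_1 = -1, a_2 = 7/2, a_3 = -3/2, a_4 = -17/24, a_5 = 79/120.

a_(n+2) = [-2 (n+1) a_(n+1) - 5 a_n] / ((n+1)(n+2)); check: a_0 = -1, a_1 = -1, a_2 = 7/2, a_3 = -3/2, a_4 = -17/24, a_5 = 79/120


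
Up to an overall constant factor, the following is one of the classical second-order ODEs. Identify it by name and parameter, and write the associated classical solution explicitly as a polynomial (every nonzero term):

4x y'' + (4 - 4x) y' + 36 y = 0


All three coefficients share the factor 4; dividing through by 4 gives  x y'' + (1 - x) y' + 9 y = 0.
This matches the Laguerre equation x y'' + (1 - x) y' + n y = 0 with n = 9; the polynomial solution is L_9(x).
With y = sum_k a_k x^k, matching x^k gives (k+1)k a_{k+1} + (k+1) a_{k+1} - k a_k + n a_k = 0, i.e. (k+1)^2 a_{k+1} = (k - n) a_k = (k - 9) a_k. The right side vanishes at k = 9, so the series terminates at degree 9.
Standard normalization L_n(0) = 1 gives a_0 = 1. Work upward with a_{k+1} = (k - 9) a_k / (k+1)^2:
  a_1 = (0 - 9)(1) / 1^2 = -9/1 = -9
  a_2 = (1 - 9)(-9) / 2^2 = 72/4 = 18
  a_3 = (2 - 9)(18) / 3^2 = -126/9 = -14
  a_4 = (3 - 9)(-14) / 4^2 = 84/16 = 21/4
  a_5 = (4 - 9)(21/4) / 5^2 = (-105/4)/25 = -21/20
  a_6 = (5 - 9)(-21/20) / 6^2 = (21/5)/36 = 7/60
  a_7 = (6 - 9)(7/60) / 7^2 = (-7/20)/49 = -1/140
  a_8 = (7 - 9)(-1/140) / 8^2 = (1/70)/64 = 1/4480
  a_9 = (8 - 9)(1/4480) / 9^2 = (-1/4480)/81 = -1/362880
Hence L_9(x) = -x^9/362880 + x^8/4480 - x^7/140 + 7 x^6/60 - 21 x^5/20 + 21 x^4/4 - 14 x^3 + 18 x^2 - 9 x + 1.

L_9(x); series = -x^9/362880 + x^8/4480 - x^7/140 + 7 x^6/60 - 21 x^5/20 + 21 x^4/4 - 14 x^3 + 18 x^2 - 9 x + 1


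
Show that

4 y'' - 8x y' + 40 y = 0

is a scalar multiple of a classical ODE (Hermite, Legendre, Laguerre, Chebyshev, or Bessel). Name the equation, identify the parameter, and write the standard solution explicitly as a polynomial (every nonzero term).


All three coefficients share the factor 4; dividing through by 4 gives  y'' - 2x y' + 10 y = 0.
This matches the Hermite equation y'' - 2x y' + 2n y = 0 with 2n = 10, so n = 5; the polynomial solution is H_5(x).
With y = sum_k a_k x^k, matching x^k gives (k+2)(k+1) a_{k+2} = 2(k - n) a_k = 2(k - 5) a_k. The right side vanishes at k = 5, so the series with the parity of 5 terminates at degree 5.
Standard normalization: leading coefficient of H_n is 2^n, so a_5 = 2^5 = 32. Work downward with a_k = (k+1)(k+2) a_{k+2} / (2(k - n)):
  a_3 = (4)(5)(32) / (2(3 - 5)) = 640/(-4) = -160
  a_1 = (2)(3)(-160) / (2(1 - 5)) = -960/(-8) = 120
Hence H_5(x) = 32 x^5 - 160 x^3 + 120 x.

H_5(x); series = 32 x^5 - 160 x^3 + 120 x


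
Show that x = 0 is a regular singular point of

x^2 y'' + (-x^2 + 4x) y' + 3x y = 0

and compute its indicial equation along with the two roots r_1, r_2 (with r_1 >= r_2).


Divide by x^2 to reach normal form y'' + P_1(x) y' + P_2(x) y = 0 with P_1(x) = -1 + 4/x and P_2(x) = 3/x.
x = 0 is a singular point because the y'-coefficient -1 + 4/x has a pole at x = 0 and the y-coefficient 3/x has a pole at x = 0.
It is a regular singular point because x P_1(x) = p(x) = 4 - x and x^2 P_2(x) = q(x) = 3x are polynomials, hence analytic at x = 0.
p(0) = 4,  q(0) = 0.
Indicial equation: r(r-1) + p(0) r + q(0) = 0, i.e. r^2 + (p(0) - 1) r + q(0) = 0, i.e. r^2 + 3 r = 0.
Discriminant: (3)^2 - 4(0) = 9, so r = (-3 ± 3)/2.
Solving: r_1 = 0, r_2 = -3.

indicial: r^2 + 3 r = 0; roots r_1 = 0, r_2 = -3


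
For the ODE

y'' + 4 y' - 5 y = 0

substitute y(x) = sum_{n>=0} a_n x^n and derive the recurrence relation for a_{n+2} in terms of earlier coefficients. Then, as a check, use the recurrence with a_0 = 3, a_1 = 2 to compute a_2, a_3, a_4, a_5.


Substitute y = sum_n a_n x^n.
y''(x) has coefficient (n+2)(n+1) a_{n+2} at x^n;
4 y'(x) has coefficient 4 (n+1) a_{n+1} at x^n;
-5 y(x) has coefficient -5 a_n at x^n.
Matching x^n: (n+2)(n+1) a_{n+2} + 4 (n+1) a_{n+1} - 5 a_n = 0.
Thus a_{n+2} = [-4 (n+1) a_{n+1} + 5 a_n] / ((n+1)(n+2)).

Check with a_0 = 3, a_1 = 2 (apply the recurrence for n = 0, 1, 2, 3): a_0 = 3, a_1 = 2, a_2 = 7/2, a_3 = -3, a_4 = 107/24, a_5 = -259/60.

a_(n+2) = [-4 (n+1) a_(n+1) + 5 a_n] / ((n+1)(n+2)); check: a_0 = 3, a_1 = 2, a_2 = 7/2, a_3 = -3, a_4 = 107/24, a_5 = -259/60


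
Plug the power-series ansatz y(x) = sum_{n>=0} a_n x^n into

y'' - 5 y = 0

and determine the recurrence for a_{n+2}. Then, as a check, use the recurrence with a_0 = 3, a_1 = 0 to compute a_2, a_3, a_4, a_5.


Substitute y = sum_n a_n x^n into y'' + (const) y = 0.
y''(x) = sum_{n>=0} (n+2)(n+1) a_{n+2} x^n.
The ODE becomes sum_n [(n+2)(n+1) a_{n+2} - 5 a_n] x^n = 0.
Setting each coefficient to zero gives the recurrence:
  (n+2)(n+1) a_{n+2} - 5 a_n = 0,
  a_{n+2} = 5 / ((n+1)(n+2)) a_n.

Check with a_0 = 3, a_1 = 0 (apply the recurrence for n = 0, 1, 2, 3): a_0 = 3, a_1 = 0, a_2 = 15/2, a_3 = 0, a_4 = 25/8, a_5 = 0.

a_{n+2} = 5/((n+1)(n+2)) * a_n; check: a_0 = 3, a_1 = 0, a_2 = 15/2, a_3 = 0, a_4 = 25/8, a_5 = 0


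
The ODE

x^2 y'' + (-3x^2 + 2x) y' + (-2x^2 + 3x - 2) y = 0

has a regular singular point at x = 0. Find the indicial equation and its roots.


Divide by x^2 to reach normal form y'' + P_1(x) y' + P_2(x) y = 0 with P_1(x) = -3 + 2/x and P_2(x) = -2 + 3/x - 2/x^2.
x = 0 is a singular point because the y'-coefficient -3 + 2/x has a pole at x = 0 and the y-coefficient -2 + 3/x - 2/x^2 has a pole at x = 0.
It is a regular singular point because x P_1(x) = p(x) = 2 - 3x and x^2 P_2(x) = q(x) = -2x^2 + 3x - 2 are polynomials, hence analytic at x = 0.
p(0) = 2,  q(0) = -2.
Indicial equation: r(r-1) + p(0) r + q(0) = 0, i.e. r^2 + (p(0) - 1) r + q(0) = 0, i.e. r^2 + 1 r - 2 = 0.
Discriminant: (1)^2 - 4(-2) = 9, so r = (-1 ± 3)/2.
Solving: r_1 = 1, r_2 = -2.

indicial: r^2 + 1 r - 2 = 0; roots r_1 = 1, r_2 = -2


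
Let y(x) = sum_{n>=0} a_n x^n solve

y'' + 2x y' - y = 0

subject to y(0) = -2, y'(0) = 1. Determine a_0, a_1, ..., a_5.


Ansatz: y(x) = sum_{n>=0} a_n x^n, so y'(x) = sum_{n>=1} n a_n x^(n-1) and y''(x) = sum_{n>=2} n(n-1) a_n x^(n-2).
Substitute into P(x) y'' + Q(x) y' + R(x) y = 0 with P(x) = 1, Q(x) = 2x, R(x) = -1, and match powers of x.
Initial conditions: a_0 = -2, a_1 = 1.
Setting the coefficient of each power of x to zero and solving order by order (substituting the coefficients already found):
  x^0: 2 a_2 - a_0 = 0  ->  2 a_2 = a_0 = -2  ->  a_2 = -1
  x^1: 6 a_3 + a_1 = 0  ->  6 a_3 = -a_1 = -1  ->  a_3 = -1/6
  x^2: 12 a_4 + 3 a_2 = 0  ->  12 a_4 = -3 a_2 = 3  ->  a_4 = 1/4
  x^3: 20 a_5 + 5 a_3 = 0  ->  20 a_5 = -5 a_3 = 5/6  ->  a_5 = 1/24
Truncated series: y(x) = -2 + x - x^2 - (1/6) x^3 + (1/4) x^4 + (1/24) x^5 + O(x^6).

a_0 = -2; a_1 = 1; a_2 = -1; a_3 = -1/6; a_4 = 1/4; a_5 = 1/24


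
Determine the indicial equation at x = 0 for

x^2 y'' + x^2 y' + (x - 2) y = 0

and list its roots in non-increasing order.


Divide by x^2 to reach normal form y'' + P_1(x) y' + P_2(x) y = 0 with P_1(x) = 1 and P_2(x) = 1/x - 2/x^2.
x = 0 is a singular point because the y-coefficient 1/x - 2/x^2 has a pole at x = 0.
It is a regular singular point because x P_1(x) = p(x) = x and x^2 P_2(x) = q(x) = x - 2 are polynomials, hence analytic at x = 0.
p(0) = 0,  q(0) = -2.
Indicial equation: r(r-1) + p(0) r + q(0) = 0, i.e. r^2 + (p(0) - 1) r + q(0) = 0, i.e. r^2 - 1 r - 2 = 0.
Discriminant: (-1)^2 - 4(-2) = 9, so r = (1 ± 3)/2.
Solving: r_1 = 2, r_2 = -1.

indicial: r^2 - 1 r - 2 = 0; roots r_1 = 2, r_2 = -1


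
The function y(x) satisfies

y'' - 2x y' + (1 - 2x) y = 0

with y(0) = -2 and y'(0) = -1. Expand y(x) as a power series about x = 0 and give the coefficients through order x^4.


Ansatz: y(x) = sum_{n>=0} a_n x^n, so y'(x) = sum_{n>=1} n a_n x^(n-1) and y''(x) = sum_{n>=2} n(n-1) a_n x^(n-2).
Substitute into P(x) y'' + Q(x) y' + R(x) y = 0 with P(x) = 1, Q(x) = -2x, R(x) = 1 - 2x, and match powers of x.
Initial conditions: a_0 = -2, a_1 = -1.
Setting the coefficient of each power of x to zero and solving order by order (substituting the coefficients already found):
  x^0: 2 a_2 + a_0 = 0  ->  2 a_2 = -a_0 = 2  ->  a_2 = 1
  x^1: 6 a_3 - a_1 - 2 a_0 = 0  ->  6 a_3 = a_1 + 2 a_0 = -5  ->  a_3 = -5/6
  x^2: 12 a_4 - 3 a_2 - 2 a_1 = 0  ->  12 a_4 = 3 a_2 + 2 a_1 = 1  ->  a_4 = 1/12
Truncated series: y(x) = -2 - x + x^2 - (5/6) x^3 + (1/12) x^4 + O(x^5).

a_0 = -2; a_1 = -1; a_2 = 1; a_3 = -5/6; a_4 = 1/12


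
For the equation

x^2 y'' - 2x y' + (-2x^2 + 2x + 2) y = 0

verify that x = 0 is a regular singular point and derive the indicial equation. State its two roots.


Divide by x^2 to reach normal form y'' + P_1(x) y' + P_2(x) y = 0 with P_1(x) = -2/x and P_2(x) = -2 + 2/x + 2/x^2.
x = 0 is a singular point because the y'-coefficient -2/x has a pole at x = 0 and the y-coefficient -2 + 2/x + 2/x^2 has a pole at x = 0.
It is a regular singular point because x P_1(x) = p(x) = -2 and x^2 P_2(x) = q(x) = -2x^2 + 2x + 2 are polynomials, hence analytic at x = 0.
p(0) = -2,  q(0) = 2.
Indicial equation: r(r-1) + p(0) r + q(0) = 0, i.e. r^2 + (p(0) - 1) r + q(0) = 0, i.e. r^2 - 3 r + 2 = 0.
Discriminant: (-3)^2 - 4(2) = 1, so r = (3 ± 1)/2.
Solving: r_1 = 2, r_2 = 1.

indicial: r^2 - 3 r + 2 = 0; roots r_1 = 2, r_2 = 1


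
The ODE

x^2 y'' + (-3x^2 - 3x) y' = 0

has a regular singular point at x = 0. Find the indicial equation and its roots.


Divide by x^2 to reach normal form y'' + P_1(x) y' + P_2(x) y = 0 with P_1(x) = -3 - 3/x and P_2(x) = 0.
x = 0 is a singular point because the y'-coefficient -3 - 3/x has a pole at x = 0.
It is a regular singular point because x P_1(x) = p(x) = -3x - 3 and x^2 P_2(x) = q(x) = 0 are polynomials, hence analytic at x = 0.
p(0) = -3,  q(0) = 0.
Indicial equation: r(r-1) + p(0) r + q(0) = 0, i.e. r^2 + (p(0) - 1) r + q(0) = 0, i.e. r^2 - 4 r = 0.
Discriminant: (-4)^2 - 4(0) = 16, so r = (4 ± 4)/2.
Solving: r_1 = 4, r_2 = 0.

indicial: r^2 - 4 r = 0; roots r_1 = 4, r_2 = 0


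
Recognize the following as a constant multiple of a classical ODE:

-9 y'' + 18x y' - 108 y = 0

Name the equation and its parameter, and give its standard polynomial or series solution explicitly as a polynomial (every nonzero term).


All three coefficients share the factor -9; dividing through by -9 gives  y'' - 2x y' + 12 y = 0.
This matches the Hermite equation y'' - 2x y' + 2n y = 0 with 2n = 12, so n = 6; the polynomial solution is H_6(x).
With y = sum_k a_k x^k, matching x^k gives (k+2)(k+1) a_{k+2} = 2(k - n) a_k = 2(k - 6) a_k. The right side vanishes at k = 6, so the series with the parity of 6 terminates at degree 6.
Standard normalization: leading coefficient of H_n is 2^n, so a_6 = 2^6 = 64. Work downward with a_k = (k+1)(k+2) a_{k+2} / (2(k - n)):
  a_4 = (5)(6)(64) / (2(4 - 6)) = 1920/(-4) = -480
  a_2 = (3)(4)(-480) / (2(2 - 6)) = -5760/(-8) = 720
  a_0 = (1)(2)(720) / (2(0 - 6)) = 1440/(-12) = -120
Hence H_6(x) = 64 x^6 - 480 x^4 + 720 x^2 - 120.

H_6(x); series = 64 x^6 - 480 x^4 + 720 x^2 - 120


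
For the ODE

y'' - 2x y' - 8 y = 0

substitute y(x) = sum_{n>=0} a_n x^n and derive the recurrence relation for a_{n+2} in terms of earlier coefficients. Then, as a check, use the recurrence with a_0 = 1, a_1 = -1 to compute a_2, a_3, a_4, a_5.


Substitute y = sum_n a_n x^n.
y''(x) has coefficient (n+2)(n+1) a_{n+2} at x^n;
-2 x y'(x) has coefficient -2 n a_n at x^n (shift);
-8 y(x) has coefficient -8 a_n at x^n.
Matching x^n: (n+2)(n+1) a_{n+2} + (-2n - 8) a_n = 0.
Thus a_{n+2} = (2n + 8) / ((n+1)(n+2)) * a_n.

Check with a_0 = 1, a_1 = -1 (apply the recurrence for n = 0, 1, 2, 3): a_0 = 1, a_1 = -1, a_2 = 4, a_3 = -5/3, a_4 = 4, a_5 = -7/6.

a_(n+2) = (2n + 8) / ((n+1)(n+2)) * a_n; check: a_0 = 1, a_1 = -1, a_2 = 4, a_3 = -5/3, a_4 = 4, a_5 = -7/6


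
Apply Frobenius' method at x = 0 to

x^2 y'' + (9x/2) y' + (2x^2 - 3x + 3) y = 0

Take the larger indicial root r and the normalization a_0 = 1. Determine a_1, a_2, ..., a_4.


Write in Frobenius form y'' + (p(x)/x) y' + (q(x)/x^2) y = 0:
  p(x) = 9/2,  q(x) = 2x^2 - 3x + 3.
Indicial equation: r(r-1) + (9/2) r + (3) = 0 -> roots r_1 = -3/2, r_2 = -2.
Take r = r_1 = -3/2. Let y(x) = x^r sum_{n>=0} a_n x^n with a_0 = 1.
Substitute y = x^r sum a_n x^n and match x^{r+n}. The recurrence is
  D(n) a_n - 3 a_{n-1} + 2 a_{n-2} = 0,  where D(n) = (r+n)(r+n-1) + (9/2)(r+n) + (3).
  a_n = [3 a_{n-1} - 2 a_{n-2}] / D(n).
Since the indicial polynomial factors as (r - r_1)(r - r_2), D(n) = (r_1 + n - r_1)(r_1 + n - r_2) = n(n + 1/2).
Evaluating step by step (a_0 = 1):
  n = 1: D(1) = 1(1 + 1/2) = 3/2; numerator = 3(1) = 3; a_1 = (3)/(3/2) = 2
  n = 2: D(2) = 2(2 + 1/2) = 5; numerator = 3(2) - 2(1) = 4; a_2 = (4)/(5) = 4/5
  n = 3: D(3) = 3(3 + 1/2) = 21/2; numerator = 3(4/5) - 2(2) = -8/5; a_3 = (-8/5)/(21/2) = -16/105
  n = 4: D(4) = 4(4 + 1/2) = 18; numerator = 3(-16/105) - 2(4/5) = -72/35; a_4 = (-72/35)/(18) = -4/35

r = -3/2; a_0 = 1; a_1 = 2; a_2 = 4/5; a_3 = -16/105; a_4 = -4/35


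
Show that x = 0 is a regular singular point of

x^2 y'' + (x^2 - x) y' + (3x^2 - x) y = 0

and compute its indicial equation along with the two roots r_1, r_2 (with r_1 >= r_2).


Divide by x^2 to reach normal form y'' + P_1(x) y' + P_2(x) y = 0 with P_1(x) = 1 - 1/x and P_2(x) = 3 - 1/x.
x = 0 is a singular point because the y'-coefficient 1 - 1/x has a pole at x = 0 and the y-coefficient 3 - 1/x has a pole at x = 0.
It is a regular singular point because x P_1(x) = p(x) = x - 1 and x^2 P_2(x) = q(x) = 3x^2 - x are polynomials, hence analytic at x = 0.
p(0) = -1,  q(0) = 0.
Indicial equation: r(r-1) + p(0) r + q(0) = 0, i.e. r^2 + (p(0) - 1) r + q(0) = 0, i.e. r^2 - 2 r = 0.
Discriminant: (-2)^2 - 4(0) = 4, so r = (2 ± 2)/2.
Solving: r_1 = 2, r_2 = 0.

indicial: r^2 - 2 r = 0; roots r_1 = 2, r_2 = 0


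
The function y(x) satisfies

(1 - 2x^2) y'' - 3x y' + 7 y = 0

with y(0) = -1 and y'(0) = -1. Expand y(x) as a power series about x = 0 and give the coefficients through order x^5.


Ansatz: y(x) = sum_{n>=0} a_n x^n, so y'(x) = sum_{n>=1} n a_n x^(n-1) and y''(x) = sum_{n>=2} n(n-1) a_n x^(n-2).
Substitute into P(x) y'' + Q(x) y' + R(x) y = 0 with P(x) = 1 - 2x^2, Q(x) = -3x, R(x) = 7, and match powers of x.
Initial conditions: a_0 = -1, a_1 = -1.
Setting the coefficient of each power of x to zero and solving order by order (substituting the coefficients already found):
  x^0: 2 a_2 + 7 a_0 = 0  ->  2 a_2 = -7 a_0 = 7  ->  a_2 = 7/2
  x^1: 6 a_3 + 4 a_1 = 0  ->  6 a_3 = -4 a_1 = 4  ->  a_3 = 2/3
  x^2: 12 a_4 - 3 a_2 = 0  ->  12 a_4 = 3 a_2 = 21/2  ->  a_4 = 7/8
  x^3: 20 a_5 - 14 a_3 = 0  ->  20 a_5 = 14 a_3 = 28/3  ->  a_5 = 7/15
Truncated series: y(x) = -1 - x + (7/2) x^2 + (2/3) x^3 + (7/8) x^4 + (7/15) x^5 + O(x^6).

a_0 = -1; a_1 = -1; a_2 = 7/2; a_3 = 2/3; a_4 = 7/8; a_5 = 7/15


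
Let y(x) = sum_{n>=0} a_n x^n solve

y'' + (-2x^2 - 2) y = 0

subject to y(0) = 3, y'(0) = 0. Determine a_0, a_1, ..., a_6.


Ansatz: y(x) = sum_{n>=0} a_n x^n, so y'(x) = sum_{n>=1} n a_n x^(n-1) and y''(x) = sum_{n>=2} n(n-1) a_n x^(n-2).
Substitute into P(x) y'' + Q(x) y' + R(x) y = 0 with P(x) = 1, Q(x) = 0, R(x) = -2x^2 - 2, and match powers of x.
Initial conditions: a_0 = 3, a_1 = 0.
Setting the coefficient of each power of x to zero and solving order by order (substituting the coefficients already found):
  x^0: 2 a_2 - 2 a_0 = 0  ->  2 a_2 = 2 a_0 = 6  ->  a_2 = 3
  x^1: 6 a_3 - 2 a_1 = 0  ->  6 a_3 = 2 a_1 = 0  ->  a_3 = 0
  x^2: 12 a_4 - 2 a_2 - 2 a_0 = 0  ->  12 a_4 = 2 a_2 + 2 a_0 = 12  ->  a_4 = 1
  x^3: 20 a_5 - 2 a_3 - 2 a_1 = 0  ->  20 a_5 = 2 a_3 + 2 a_1 = 0  ->  a_5 = 0
  x^4: 30 a_6 - 2 a_4 - 2 a_2 = 0  ->  30 a_6 = 2 a_4 + 2 a_2 = 8  ->  a_6 = 4/15
Truncated series: y(x) = 3 + 3 x^2 + x^4 + (4/15) x^6 + O(x^7).

a_0 = 3; a_1 = 0; a_2 = 3; a_3 = 0; a_4 = 1; a_5 = 0; a_6 = 4/15


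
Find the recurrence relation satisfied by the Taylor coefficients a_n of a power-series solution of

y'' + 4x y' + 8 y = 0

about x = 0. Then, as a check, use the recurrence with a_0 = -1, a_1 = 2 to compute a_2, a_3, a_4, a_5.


Substitute y = sum_n a_n x^n.
y''(x) has coefficient (n+2)(n+1) a_{n+2} at x^n;
4 x y'(x) has coefficient 4 n a_n at x^n (shift);
8 y(x) has coefficient 8 a_n at x^n.
Matching x^n: (n+2)(n+1) a_{n+2} + (4n + 8) a_n = 0.
Thus a_{n+2} = (-4n - 8) / ((n+1)(n+2)) * a_n.

Check with a_0 = -1, a_1 = 2 (apply the recurrence for n = 0, 1, 2, 3): a_0 = -1, a_1 = 2, a_2 = 4, a_3 = -4, a_4 = -16/3, a_5 = 4.

a_(n+2) = (-4n - 8) / ((n+1)(n+2)) * a_n; check: a_0 = -1, a_1 = 2, a_2 = 4, a_3 = -4, a_4 = -16/3, a_5 = 4


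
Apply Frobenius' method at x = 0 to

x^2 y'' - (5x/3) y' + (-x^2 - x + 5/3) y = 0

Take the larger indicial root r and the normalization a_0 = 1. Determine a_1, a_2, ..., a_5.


Write in Frobenius form y'' + (p(x)/x) y' + (q(x)/x^2) y = 0:
  p(x) = -5/3,  q(x) = -x^2 - x + 5/3.
Indicial equation: r(r-1) + (-5/3) r + (5/3) = 0 -> roots r_1 = 5/3, r_2 = 1.
Take r = r_1 = 5/3. Let y(x) = x^r sum_{n>=0} a_n x^n with a_0 = 1.
Substitute y = x^r sum a_n x^n and match x^{r+n}. The recurrence is
  D(n) a_n - 1 a_{n-1} - 1 a_{n-2} = 0,  where D(n) = (r+n)(r+n-1) + (-5/3)(r+n) + (5/3).
  a_n = [1 a_{n-1} + 1 a_{n-2}] / D(n).
Since the indicial polynomial factors as (r - r_1)(r - r_2), D(n) = (r_1 + n - r_1)(r_1 + n - r_2) = n(n + 2/3).
Evaluating step by step (a_0 = 1):
  n = 1: D(1) = 1(1 + 2/3) = 5/3; numerator = 1(1) = 1; a_1 = (1)/(5/3) = 3/5
  n = 2: D(2) = 2(2 + 2/3) = 16/3; numerator = 1(3/5) + 1(1) = 8/5; a_2 = (8/5)/(16/3) = 3/10
  n = 3: D(3) = 3(3 + 2/3) = 11; numerator = 1(3/10) + 1(3/5) = 9/10; a_3 = (9/10)/(11) = 9/110
  n = 4: D(4) = 4(4 + 2/3) = 56/3; numerator = 1(9/110) + 1(3/10) = 21/55; a_4 = (21/55)/(56/3) = 9/440
  n = 5: D(5) = 5(5 + 2/3) = 85/3; numerator = 1(9/440) + 1(9/110) = 9/88; a_5 = (9/88)/(85/3) = 27/7480

r = 5/3; a_0 = 1; a_1 = 3/5; a_2 = 3/10; a_3 = 9/110; a_4 = 9/440; a_5 = 27/7480


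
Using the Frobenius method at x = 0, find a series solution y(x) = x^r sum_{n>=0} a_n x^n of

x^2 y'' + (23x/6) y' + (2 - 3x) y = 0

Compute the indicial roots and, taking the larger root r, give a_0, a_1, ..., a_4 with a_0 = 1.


Write in Frobenius form y'' + (p(x)/x) y' + (q(x)/x^2) y = 0:
  p(x) = 23/6,  q(x) = 2 - 3x.
Indicial equation: r(r-1) + (23/6) r + (2) = 0 -> roots r_1 = -4/3, r_2 = -3/2.
Take r = r_1 = -4/3. Let y(x) = x^r sum_{n>=0} a_n x^n with a_0 = 1.
Substitute y = x^r sum a_n x^n and match x^{r+n}. The recurrence is
  D(n) a_n - 3 a_{n-1} = 0,  where D(n) = (r+n)(r+n-1) + (23/6)(r+n) + (2).
  a_n = 3 / D(n) * a_{n-1}.
Since the indicial polynomial factors as (r - r_1)(r - r_2), D(n) = (r_1 + n - r_1)(r_1 + n - r_2) = n(n + 1/6).
Evaluating step by step (a_0 = 1):
  n = 1: D(1) = 1(1 + 1/6) = 7/6; numerator = 3(1) = 3; a_1 = (3)/(7/6) = 18/7
  n = 2: D(2) = 2(2 + 1/6) = 13/3; numerator = 3(18/7) = 54/7; a_2 = (54/7)/(13/3) = 162/91
  n = 3: D(3) = 3(3 + 1/6) = 19/2; numerator = 3(162/91) = 486/91; a_3 = (486/91)/(19/2) = 972/1729
  n = 4: D(4) = 4(4 + 1/6) = 50/3; numerator = 3(972/1729) = 2916/1729; a_4 = (2916/1729)/(50/3) = 4374/43225

r = -4/3; a_0 = 1; a_1 = 18/7; a_2 = 162/91; a_3 = 972/1729; a_4 = 4374/43225


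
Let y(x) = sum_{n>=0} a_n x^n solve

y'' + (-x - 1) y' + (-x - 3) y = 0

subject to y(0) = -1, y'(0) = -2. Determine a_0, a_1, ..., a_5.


Ansatz: y(x) = sum_{n>=0} a_n x^n, so y'(x) = sum_{n>=1} n a_n x^(n-1) and y''(x) = sum_{n>=2} n(n-1) a_n x^(n-2).
Substitute into P(x) y'' + Q(x) y' + R(x) y = 0 with P(x) = 1, Q(x) = -x - 1, R(x) = -x - 3, and match powers of x.
Initial conditions: a_0 = -1, a_1 = -2.
Setting the coefficient of each power of x to zero and solving order by order (substituting the coefficients already found):
  x^0: 2 a_2 - a_1 - 3 a_0 = 0  ->  2 a_2 = a_1 + 3 a_0 = -5  ->  a_2 = -5/2
  x^1: 6 a_3 - 2 a_2 - 4 a_1 - a_0 = 0  ->  6 a_3 = 2 a_2 + 4 a_1 + a_0 = -14  ->  a_3 = -7/3
  x^2: 12 a_4 - 3 a_3 - 5 a_2 - a_1 = 0  ->  12 a_4 = 3 a_3 + 5 a_2 + a_1 = -43/2  ->  a_4 = -43/24
  x^3: 20 a_5 - 4 a_4 - 6 a_3 - a_2 = 0  ->  20 a_5 = 4 a_4 + 6 a_3 + a_2 = -71/3  ->  a_5 = -71/60
Truncated series: y(x) = -1 - 2 x - (5/2) x^2 - (7/3) x^3 - (43/24) x^4 - (71/60) x^5 + O(x^6).

a_0 = -1; a_1 = -2; a_2 = -5/2; a_3 = -7/3; a_4 = -43/24; a_5 = -71/60


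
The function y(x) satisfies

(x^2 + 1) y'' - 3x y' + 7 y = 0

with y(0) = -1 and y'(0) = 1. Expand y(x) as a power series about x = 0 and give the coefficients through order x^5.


Ansatz: y(x) = sum_{n>=0} a_n x^n, so y'(x) = sum_{n>=1} n a_n x^(n-1) and y''(x) = sum_{n>=2} n(n-1) a_n x^(n-2).
Substitute into P(x) y'' + Q(x) y' + R(x) y = 0 with P(x) = x^2 + 1, Q(x) = -3x, R(x) = 7, and match powers of x.
Initial conditions: a_0 = -1, a_1 = 1.
Setting the coefficient of each power of x to zero and solving order by order (substituting the coefficients already found):
  x^0: 2 a_2 + 7 a_0 = 0  ->  2 a_2 = -7 a_0 = 7  ->  a_2 = 7/2
  x^1: 6 a_3 + 4 a_1 = 0  ->  6 a_3 = -4 a_1 = -4  ->  a_3 = -2/3
  x^2: 12 a_4 + 3 a_2 = 0  ->  12 a_4 = -3 a_2 = -21/2  ->  a_4 = -7/8
  x^3: 20 a_5 + 4 a_3 = 0  ->  20 a_5 = -4 a_3 = 8/3  ->  a_5 = 2/15
Truncated series: y(x) = -1 + x + (7/2) x^2 - (2/3) x^3 - (7/8) x^4 + (2/15) x^5 + O(x^6).

a_0 = -1; a_1 = 1; a_2 = 7/2; a_3 = -2/3; a_4 = -7/8; a_5 = 2/15


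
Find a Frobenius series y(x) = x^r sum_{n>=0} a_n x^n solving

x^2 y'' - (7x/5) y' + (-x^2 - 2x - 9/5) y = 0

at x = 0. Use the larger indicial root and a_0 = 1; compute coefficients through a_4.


Write in Frobenius form y'' + (p(x)/x) y' + (q(x)/x^2) y = 0:
  p(x) = -7/5,  q(x) = -x^2 - 2x - 9/5.
Indicial equation: r(r-1) + (-7/5) r + (-9/5) = 0 -> roots r_1 = 3, r_2 = -3/5.
Take r = r_1 = 3. Let y(x) = x^r sum_{n>=0} a_n x^n with a_0 = 1.
Substitute y = x^r sum a_n x^n and match x^{r+n}. The recurrence is
  D(n) a_n - 2 a_{n-1} - 1 a_{n-2} = 0,  where D(n) = (r+n)(r+n-1) + (-7/5)(r+n) + (-9/5).
  a_n = [2 a_{n-1} + 1 a_{n-2}] / D(n).
Since the indicial polynomial factors as (r - r_1)(r - r_2), D(n) = (r_1 + n - r_1)(r_1 + n - r_2) = n(n + 18/5).
Evaluating step by step (a_0 = 1):
  n = 1: D(1) = 1(1 + 18/5) = 23/5; numerator = 2(1) = 2; a_1 = (2)/(23/5) = 10/23
  n = 2: D(2) = 2(2 + 18/5) = 56/5; numerator = 2(10/23) + 1(1) = 43/23; a_2 = (43/23)/(56/5) = 215/1288
  n = 3: D(3) = 3(3 + 18/5) = 99/5; numerator = 2(215/1288) + 1(10/23) = 495/644; a_3 = (495/644)/(99/5) = 25/644
  n = 4: D(4) = 4(4 + 18/5) = 152/5; numerator = 2(25/644) + 1(215/1288) = 45/184; a_4 = (45/184)/(152/5) = 225/27968

r = 3; a_0 = 1; a_1 = 10/23; a_2 = 215/1288; a_3 = 25/644; a_4 = 225/27968


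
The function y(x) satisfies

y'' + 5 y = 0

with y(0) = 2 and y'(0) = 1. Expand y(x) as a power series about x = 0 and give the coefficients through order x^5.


Ansatz: y(x) = sum_{n>=0} a_n x^n, so y'(x) = sum_{n>=1} n a_n x^(n-1) and y''(x) = sum_{n>=2} n(n-1) a_n x^(n-2).
Substitute into P(x) y'' + Q(x) y' + R(x) y = 0 with P(x) = 1, Q(x) = 0, R(x) = 5, and match powers of x.
Initial conditions: a_0 = 2, a_1 = 1.
Setting the coefficient of each power of x to zero and solving order by order (substituting the coefficients already found):
  x^0: 2 a_2 + 5 a_0 = 0  ->  2 a_2 = -5 a_0 = -10  ->  a_2 = -5
  x^1: 6 a_3 + 5 a_1 = 0  ->  6 a_3 = -5 a_1 = -5  ->  a_3 = -5/6
  x^2: 12 a_4 + 5 a_2 = 0  ->  12 a_4 = -5 a_2 = 25  ->  a_4 = 25/12
  x^3: 20 a_5 + 5 a_3 = 0  ->  20 a_5 = -5 a_3 = 25/6  ->  a_5 = 5/24
Truncated series: y(x) = 2 + x - 5 x^2 - (5/6) x^3 + (25/12) x^4 + (5/24) x^5 + O(x^6).

a_0 = 2; a_1 = 1; a_2 = -5; a_3 = -5/6; a_4 = 25/12; a_5 = 5/24


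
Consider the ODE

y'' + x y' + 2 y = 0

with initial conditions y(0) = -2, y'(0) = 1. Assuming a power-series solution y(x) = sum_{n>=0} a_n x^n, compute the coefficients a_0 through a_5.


Ansatz: y(x) = sum_{n>=0} a_n x^n, so y'(x) = sum_{n>=1} n a_n x^(n-1) and y''(x) = sum_{n>=2} n(n-1) a_n x^(n-2).
Substitute into P(x) y'' + Q(x) y' + R(x) y = 0 with P(x) = 1, Q(x) = x, R(x) = 2, and match powers of x.
Initial conditions: a_0 = -2, a_1 = 1.
Setting the coefficient of each power of x to zero and solving order by order (substituting the coefficients already found):
  x^0: 2 a_2 + 2 a_0 = 0  ->  2 a_2 = -2 a_0 = 4  ->  a_2 = 2
  x^1: 6 a_3 + 3 a_1 = 0  ->  6 a_3 = -3 a_1 = -3  ->  a_3 = -1/2
  x^2: 12 a_4 + 4 a_2 = 0  ->  12 a_4 = -4 a_2 = -8  ->  a_4 = -2/3
  x^3: 20 a_5 + 5 a_3 = 0  ->  20 a_5 = -5 a_3 = 5/2  ->  a_5 = 1/8
Truncated series: y(x) = -2 + x + 2 x^2 - (1/2) x^3 - (2/3) x^4 + (1/8) x^5 + O(x^6).

a_0 = -2; a_1 = 1; a_2 = 2; a_3 = -1/2; a_4 = -2/3; a_5 = 1/8


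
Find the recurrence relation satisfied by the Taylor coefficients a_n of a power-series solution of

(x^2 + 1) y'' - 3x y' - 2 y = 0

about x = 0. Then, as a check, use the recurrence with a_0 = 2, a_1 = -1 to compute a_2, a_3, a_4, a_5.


Substitute y = sum_n a_n x^n.
(1 + 1 x^2) y'' contributes (n+2)(n+1) a_{n+2} + n(n-1) a_n at x^n.
-3 x y'(x) contributes -3 n a_n at x^n.
-2 y(x) contributes -2 a_n at x^n.
Matching x^n: (n+2)(n+1) a_{n+2} + (n(n-1) - 3 n - 2) a_n = 0.
Thus a_{n+2} = (-n(n-1) + 3 n + 2) / ((n+1)(n+2)) * a_n.

Check with a_0 = 2, a_1 = -1 (apply the recurrence for n = 0, 1, 2, 3): a_0 = 2, a_1 = -1, a_2 = 2, a_3 = -5/6, a_4 = 1, a_5 = -5/24.

a_(n+2) = (-n(n-1) + 3 n + 2) / ((n+1)(n+2)) * a_n; check: a_0 = 2, a_1 = -1, a_2 = 2, a_3 = -5/6, a_4 = 1, a_5 = -5/24


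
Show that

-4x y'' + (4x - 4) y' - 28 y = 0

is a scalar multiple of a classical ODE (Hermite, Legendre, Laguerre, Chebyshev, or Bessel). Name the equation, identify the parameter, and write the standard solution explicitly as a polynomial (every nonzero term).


All three coefficients share the factor -4; dividing through by -4 gives  x y'' + (1 - x) y' + 7 y = 0.
This matches the Laguerre equation x y'' + (1 - x) y' + n y = 0 with n = 7; the polynomial solution is L_7(x).
With y = sum_k a_k x^k, matching x^k gives (k+1)k a_{k+1} + (k+1) a_{k+1} - k a_k + n a_k = 0, i.e. (k+1)^2 a_{k+1} = (k - n) a_k = (k - 7) a_k. The right side vanishes at k = 7, so the series terminates at degree 7.
Standard normalization L_n(0) = 1 gives a_0 = 1. Work upward with a_{k+1} = (k - 7) a_k / (k+1)^2:
  a_1 = (0 - 7)(1) / 1^2 = -7/1 = -7
  a_2 = (1 - 7)(-7) / 2^2 = 42/4 = 21/2
  a_3 = (2 - 7)(21/2) / 3^2 = (-105/2)/9 = -35/6
  a_4 = (3 - 7)(-35/6) / 4^2 = (70/3)/16 = 35/24
  a_5 = (4 - 7)(35/24) / 5^2 = (-35/8)/25 = -7/40
  a_6 = (5 - 7)(-7/40) / 6^2 = (7/20)/36 = 7/720
  a_7 = (6 - 7)(7/720) / 7^2 = (-7/720)/49 = -1/5040
Hence L_7(x) = -x^7/5040 + 7 x^6/720 - 7 x^5/40 + 35 x^4/24 - 35 x^3/6 + 21 x^2/2 - 7 x + 1.

L_7(x); series = -x^7/5040 + 7 x^6/720 - 7 x^5/40 + 35 x^4/24 - 35 x^3/6 + 21 x^2/2 - 7 x + 1


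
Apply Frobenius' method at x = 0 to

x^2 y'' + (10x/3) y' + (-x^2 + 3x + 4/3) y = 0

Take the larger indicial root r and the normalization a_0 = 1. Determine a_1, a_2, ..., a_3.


Write in Frobenius form y'' + (p(x)/x) y' + (q(x)/x^2) y = 0:
  p(x) = 10/3,  q(x) = -x^2 + 3x + 4/3.
Indicial equation: r(r-1) + (10/3) r + (4/3) = 0 -> roots r_1 = -1, r_2 = -4/3.
Take r = r_1 = -1. Let y(x) = x^r sum_{n>=0} a_n x^n with a_0 = 1.
Substitute y = x^r sum a_n x^n and match x^{r+n}. The recurrence is
  D(n) a_n + 3 a_{n-1} - 1 a_{n-2} = 0,  where D(n) = (r+n)(r+n-1) + (10/3)(r+n) + (4/3).
  a_n = [-3 a_{n-1} + 1 a_{n-2}] / D(n).
Since the indicial polynomial factors as (r - r_1)(r - r_2), D(n) = (r_1 + n - r_1)(r_1 + n - r_2) = n(n + 1/3).
Evaluating step by step (a_0 = 1):
  n = 1: D(1) = 1(1 + 1/3) = 4/3; numerator = -3(1) = -3; a_1 = (-3)/(4/3) = -9/4
  n = 2: D(2) = 2(2 + 1/3) = 14/3; numerator = -3(-9/4) + 1(1) = 31/4; a_2 = (31/4)/(14/3) = 93/56
  n = 3: D(3) = 3(3 + 1/3) = 10; numerator = -3(93/56) + 1(-9/4) = -405/56; a_3 = (-405/56)/(10) = -81/112

r = -1; a_0 = 1; a_1 = -9/4; a_2 = 93/56; a_3 = -81/112


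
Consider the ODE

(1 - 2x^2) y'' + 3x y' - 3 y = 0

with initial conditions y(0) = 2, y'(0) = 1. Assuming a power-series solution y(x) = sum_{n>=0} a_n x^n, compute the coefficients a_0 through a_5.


Ansatz: y(x) = sum_{n>=0} a_n x^n, so y'(x) = sum_{n>=1} n a_n x^(n-1) and y''(x) = sum_{n>=2} n(n-1) a_n x^(n-2).
Substitute into P(x) y'' + Q(x) y' + R(x) y = 0 with P(x) = 1 - 2x^2, Q(x) = 3x, R(x) = -3, and match powers of x.
Initial conditions: a_0 = 2, a_1 = 1.
Setting the coefficient of each power of x to zero and solving order by order (substituting the coefficients already found):
  x^0: 2 a_2 - 3 a_0 = 0  ->  2 a_2 = 3 a_0 = 6  ->  a_2 = 3
  x^1: 6 a_3 = 0  ->  a_3 = 0
  x^2: 12 a_4 - a_2 = 0  ->  12 a_4 = a_2 = 3  ->  a_4 = 1/4
  x^3: 20 a_5 - 6 a_3 = 0  ->  20 a_5 = 6 a_3 = 0  ->  a_5 = 0
Truncated series: y(x) = 2 + x + 3 x^2 + (1/4) x^4 + O(x^6).

a_0 = 2; a_1 = 1; a_2 = 3; a_3 = 0; a_4 = 1/4; a_5 = 0


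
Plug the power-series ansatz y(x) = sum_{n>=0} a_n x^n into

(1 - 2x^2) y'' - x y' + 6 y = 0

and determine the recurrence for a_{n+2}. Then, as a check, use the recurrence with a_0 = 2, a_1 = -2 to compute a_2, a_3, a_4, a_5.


Substitute y = sum_n a_n x^n.
(1 - 2 x^2) y'' contributes (n+2)(n+1) a_{n+2} - 2 n(n-1) a_n at x^n.
-x y'(x) contributes -n a_n at x^n.
6 y(x) contributes 6 a_n at x^n.
Matching x^n: (n+2)(n+1) a_{n+2} + (-2 n(n-1) - n + 6) a_n = 0.
Thus a_{n+2} = (2 n(n-1) + n - 6) / ((n+1)(n+2)) * a_n.

Check with a_0 = 2, a_1 = -2 (apply the recurrence for n = 0, 1, 2, 3): a_0 = 2, a_1 = -2, a_2 = -6, a_3 = 5/3, a_4 = 0, a_5 = 3/4.

a_(n+2) = (2 n(n-1) + n - 6) / ((n+1)(n+2)) * a_n; check: a_0 = 2, a_1 = -2, a_2 = -6, a_3 = 5/3, a_4 = 0, a_5 = 3/4


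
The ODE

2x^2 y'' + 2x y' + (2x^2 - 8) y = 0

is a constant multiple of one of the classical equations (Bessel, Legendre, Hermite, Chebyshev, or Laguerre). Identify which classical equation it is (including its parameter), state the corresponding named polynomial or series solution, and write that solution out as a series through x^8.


All three coefficients share the factor 2; dividing through by 2 gives  x^2 y'' + x y' + (x^2 - 4) y = 0.
This matches the Bessel equation x^2 y'' + x y' + (x^2 - nu^2) y = 0 with nu^2 = 4, so nu = 2; the solution bounded at x = 0 is J_2(x).
Frobenius at x = 0: indicial roots ±nu; for r = nu the recurrence k(k + 2nu) c_k = -c_{k-2} gives the standard series J_nu(x) = sum_{k>=0} (-1)^k / (k! (k+nu)!) (x/2)^(2k+nu). Evaluate the first 4 terms:
  k = 0: (-1)^0 / (0! * 2! * 2^2) x^2 = 1/(1*2*4) x^2 = (1/8) x^2
  k = 1: (-1)^1 / (1! * 3! * 2^4) x^4 = -1/(1*6*16) x^4 = (-1/96) x^4
  k = 2: (-1)^2 / (2! * 4! * 2^6) x^6 = 1/(2*24*64) x^6 = (1/3072) x^6
  k = 3: (-1)^3 / (3! * 5! * 2^8) x^8 = -1/(6*120*256) x^8 = (-1/184320) x^8
Hence J_2(x) = -x^8/184320 + x^6/3072 - x^4/96 + x^2/8 + ....

J_2(x); series = -x^8/184320 + x^6/3072 - x^4/96 + x^2/8


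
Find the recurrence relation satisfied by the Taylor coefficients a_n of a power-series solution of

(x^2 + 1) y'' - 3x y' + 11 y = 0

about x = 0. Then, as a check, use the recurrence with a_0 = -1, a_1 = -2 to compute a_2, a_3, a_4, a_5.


Substitute y = sum_n a_n x^n.
(1 + 1 x^2) y'' contributes (n+2)(n+1) a_{n+2} + n(n-1) a_n at x^n.
-3 x y'(x) contributes -3 n a_n at x^n.
11 y(x) contributes 11 a_n at x^n.
Matching x^n: (n+2)(n+1) a_{n+2} + (n(n-1) - 3 n + 11) a_n = 0.
Thus a_{n+2} = (-n(n-1) + 3 n - 11) / ((n+1)(n+2)) * a_n.

Check with a_0 = -1, a_1 = -2 (apply the recurrence for n = 0, 1, 2, 3): a_0 = -1, a_1 = -2, a_2 = 11/2, a_3 = 8/3, a_4 = -77/24, a_5 = -16/15.

a_(n+2) = (-n(n-1) + 3 n - 11) / ((n+1)(n+2)) * a_n; check: a_0 = -1, a_1 = -2, a_2 = 11/2, a_3 = 8/3, a_4 = -77/24, a_5 = -16/15
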